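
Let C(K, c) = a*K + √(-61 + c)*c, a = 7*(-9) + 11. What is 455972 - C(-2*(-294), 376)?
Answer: 486548 - 1128*√35 ≈ 4.7987e+5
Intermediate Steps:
a = -52 (a = -63 + 11 = -52)
C(K, c) = -52*K + c*√(-61 + c) (C(K, c) = -52*K + √(-61 + c)*c = -52*K + c*√(-61 + c))
455972 - C(-2*(-294), 376) = 455972 - (-(-104)*(-294) + 376*√(-61 + 376)) = 455972 - (-52*588 + 376*√315) = 455972 - (-30576 + 376*(3*√35)) = 455972 - (-30576 + 1128*√35) = 455972 + (30576 - 1128*√35) = 486548 - 1128*√35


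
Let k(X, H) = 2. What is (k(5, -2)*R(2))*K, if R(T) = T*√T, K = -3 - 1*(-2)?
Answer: -4*√2 ≈ -5.6569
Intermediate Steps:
K = -1 (K = -3 + 2 = -1)
R(T) = T^(3/2)
(k(5, -2)*R(2))*K = (2*2^(3/2))*(-1) = (2*(2*√2))*(-1) = (4*√2)*(-1) = -4*√2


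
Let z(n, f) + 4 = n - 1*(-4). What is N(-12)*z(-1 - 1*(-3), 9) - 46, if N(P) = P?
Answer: -70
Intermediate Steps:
z(n, f) = n (z(n, f) = -4 + (n - 1*(-4)) = -4 + (n + 4) = -4 + (4 + n) = n)
N(-12)*z(-1 - 1*(-3), 9) - 46 = -12*(-1 - 1*(-3)) - 46 = -12*(-1 + 3) - 46 = -12*2 - 46 = -24 - 46 = -70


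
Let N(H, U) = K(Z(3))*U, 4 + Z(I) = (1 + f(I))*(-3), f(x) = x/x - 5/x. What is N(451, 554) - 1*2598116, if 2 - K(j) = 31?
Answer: -2614182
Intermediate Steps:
f(x) = 1 - 5/x
Z(I) = -7 - 3*(-5 + I)/I (Z(I) = -4 + (1 + (-5 + I)/I)*(-3) = -4 + (-3 - 3*(-5 + I)/I) = -7 - 3*(-5 + I)/I)
K(j) = -29 (K(j) = 2 - 1*31 = 2 - 31 = -29)
N(H, U) = -29*U
N(451, 554) - 1*2598116 = -29*554 - 1*2598116 = -16066 - 2598116 = -2614182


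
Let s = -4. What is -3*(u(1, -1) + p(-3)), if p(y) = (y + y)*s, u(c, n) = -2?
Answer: -66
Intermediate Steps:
p(y) = -8*y (p(y) = (y + y)*(-4) = (2*y)*(-4) = -8*y)
-3*(u(1, -1) + p(-3)) = -3*(-2 - 8*(-3)) = -3*(-2 + 24) = -3*22 = -66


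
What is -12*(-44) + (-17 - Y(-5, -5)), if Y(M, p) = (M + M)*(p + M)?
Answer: 411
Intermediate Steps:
Y(M, p) = 2*M*(M + p) (Y(M, p) = (2*M)*(M + p) = 2*M*(M + p))
-12*(-44) + (-17 - Y(-5, -5)) = -12*(-44) + (-17 - 2*(-5)*(-5 - 5)) = 528 + (-17 - 2*(-5)*(-10)) = 528 + (-17 - 1*100) = 528 + (-17 - 100) = 528 - 117 = 411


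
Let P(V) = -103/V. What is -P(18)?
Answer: 103/18 ≈ 5.7222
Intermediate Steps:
-P(18) = -(-103)/18 = -1*(-103/18) = 103/18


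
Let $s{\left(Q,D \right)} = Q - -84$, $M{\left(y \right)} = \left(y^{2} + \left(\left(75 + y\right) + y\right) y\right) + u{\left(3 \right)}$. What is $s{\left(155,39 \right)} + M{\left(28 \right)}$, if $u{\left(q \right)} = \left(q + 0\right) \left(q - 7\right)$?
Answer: $4679$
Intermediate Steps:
$u{\left(q \right)} = q \left(-7 + q\right)$
$M{\left(y \right)} = -12 + y^{2} + y \left(75 + 2 y\right)$ ($M{\left(y \right)} = \left(y^{2} + \left(\left(75 + y\right) + y\right) y\right) + 3 \left(-7 + 3\right) = \left(y^{2} + \left(75 + 2 y\right) y\right) + 3 \left(-4\right) = \left(y^{2} + y \left(75 + 2 y\right)\right) - 12 = -12 + y^{2} + y \left(75 + 2 y\right)$)
$s{\left(Q,D \right)} = 84 + Q$ ($s{\left(Q,D \right)} = Q + 84 = 84 + Q$)
$s{\left(155,39 \right)} + M{\left(28 \right)} = \left(84 + 155\right) + \left(-12 + 3 \cdot 28^{2} + 75 \cdot 28\right) = 239 + \left(-12 + 3 \cdot 784 + 2100\right) = 239 + \left(-12 + 2352 + 2100\right) = 239 + 4440 = 4679$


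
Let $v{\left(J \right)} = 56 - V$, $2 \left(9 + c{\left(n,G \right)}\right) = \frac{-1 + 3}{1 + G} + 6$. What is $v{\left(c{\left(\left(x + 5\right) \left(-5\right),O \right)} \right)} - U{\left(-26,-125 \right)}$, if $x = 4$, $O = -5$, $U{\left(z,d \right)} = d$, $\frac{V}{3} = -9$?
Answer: $208$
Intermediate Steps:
$V = -27$ ($V = 3 \left(-9\right) = -27$)
$c{\left(n,G \right)} = -6 + \frac{1}{1 + G}$ ($c{\left(n,G \right)} = -9 + \frac{\frac{-1 + 3}{1 + G} + 6}{2} = -9 + \frac{\frac{2}{1 + G} + 6}{2} = -9 + \frac{6 + \frac{2}{1 + G}}{2} = -9 + \left(3 + \frac{1}{1 + G}\right) = -6 + \frac{1}{1 + G}$)
$v{\left(J \right)} = 83$ ($v{\left(J \right)} = 56 - -27 = 56 + 27 = 83$)
$v{\left(c{\left(\left(x + 5\right) \left(-5\right),O \right)} \right)} - U{\left(-26,-125 \right)} = 83 - -125 = 83 + 125 = 208$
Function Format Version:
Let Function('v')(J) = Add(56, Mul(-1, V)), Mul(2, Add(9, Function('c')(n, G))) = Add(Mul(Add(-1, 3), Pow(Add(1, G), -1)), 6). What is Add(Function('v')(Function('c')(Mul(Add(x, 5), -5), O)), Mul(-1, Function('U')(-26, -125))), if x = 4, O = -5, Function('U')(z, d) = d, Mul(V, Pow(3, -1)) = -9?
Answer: 208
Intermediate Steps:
V = -27 (V = Mul(3, -9) = -27)
Function('c')(n, G) = Add(-6, Pow(Add(1, G), -1)) (Function('c')(n, G) = Add(-9, Mul(Rational(1, 2), Add(Mul(Add(-1, 3), Pow(Add(1, G), -1)), 6))) = Add(-9, Mul(Rational(1, 2), Add(Mul(2, Pow(Add(1, G), -1)), 6))) = Add(-9, Mul(Rational(1, 2), Add(6, Mul(2, Pow(Add(1, G), -1))))) = Add(-9, Add(3, Pow(Add(1, G), -1))) = Add(-6, Pow(Add(1, G), -1)))
Function('v')(J) = 83 (Function('v')(J) = Add(56, Mul(-1, -27)) = Add(56, 27) = 83)
Add(Function('v')(Function('c')(Mul(Add(x, 5), -5), O)), Mul(-1, Function('U')(-26, -125))) = Add(83, Mul(-1, -125)) = Add(83, 125) = 208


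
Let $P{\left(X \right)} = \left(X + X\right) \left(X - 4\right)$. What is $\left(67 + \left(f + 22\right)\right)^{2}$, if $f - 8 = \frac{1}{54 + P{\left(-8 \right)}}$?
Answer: $\frac{569442769}{60516} \approx 9409.8$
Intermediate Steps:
$P{\left(X \right)} = 2 X \left(-4 + X\right)$
$f = \frac{1969}{246}$ ($f = 8 + \frac{1}{54 + 2 \left(-8\right) \left(-4 - 8\right)} = 8 + \frac{1}{54 + 2 \left(-8\right) \left(-12\right)} = 8 + \frac{1}{54 + 192} = 8 + \frac{1}{246} = \frac{1969}{246} \approx 8.0041$)
$\left(67 + \left(f + 22\right)\right)^{2} = \left(67 + \left(\frac{1969}{246} + 22\right)\right)^{2} = \left(67 + \frac{7381}{246}\right)^{2} = \left(\frac{23863}{246}\right)^{2} = \frac{569442769}{60516}$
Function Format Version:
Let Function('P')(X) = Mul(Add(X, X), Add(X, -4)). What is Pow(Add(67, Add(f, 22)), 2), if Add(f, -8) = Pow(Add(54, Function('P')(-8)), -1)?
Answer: Rational(569442769, 60516) ≈ 9409.8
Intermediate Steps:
Function('P')(X) = Mul(2, X, Add(-4, X)) (Function('P')(X) = Mul(Mul(2, X), Add(-4, X)) = Mul(2, X, Add(-4, X)))
f = Rational(1969, 246) (f = Add(8, Pow(Add(54, Mul(2, -8, Add(-4, -8))), -1)) = Add(8, Pow(Add(54, Mul(2, -8, -12)), -1)) = Add(8, Pow(Add(54, 192), -1)) = Add(8, Pow(246, -1)) = Add(8, Rational(1, 246)) = Rational(1969, 246) ≈ 8.0041)
Pow(Add(67, Add(f, 22)), 2) = Pow(Add(67, Add(Rational(1969, 246), 22)), 2) = Pow(Add(67, Rational(7381, 246)), 2) = Pow(Rational(23863, 246), 2) = Rational(569442769, 60516)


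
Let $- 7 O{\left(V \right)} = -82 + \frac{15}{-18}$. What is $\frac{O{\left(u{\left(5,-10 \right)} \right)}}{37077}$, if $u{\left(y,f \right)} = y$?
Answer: $\frac{71}{222462} \approx 0.00031916$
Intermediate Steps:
$O{\left(V \right)} = \frac{71}{6}$ ($O{\left(V \right)} = - \frac{-82 + \frac{15}{-18}}{7} = - \frac{-82 + 15 \left(- \frac{1}{18}\right)}{7} = - \frac{-82 - \frac{5}{6}}{7} = \left(- \frac{1}{7}\right) \left(- \frac{497}{6}\right) = \frac{71}{6}$)
$\frac{O{\left(u{\left(5,-10 \right)} \right)}}{37077} = \frac{71}{6 \cdot 37077} = \frac{71}{6} \cdot \frac{1}{37077} = \frac{71}{222462}$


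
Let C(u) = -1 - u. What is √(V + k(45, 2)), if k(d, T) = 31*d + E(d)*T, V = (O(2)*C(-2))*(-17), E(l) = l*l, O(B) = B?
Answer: √5411 ≈ 73.559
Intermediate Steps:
E(l) = l²
V = -34 (V = (2*(-1 - 1*(-2)))*(-17) = (2*(-1 + 2))*(-17) = (2*1)*(-17) = 2*(-17) = -34)
k(d, T) = 31*d + T*d² (k(d, T) = 31*d + d²*T = 31*d + T*d²)
√(V + k(45, 2)) = √(-34 + 45*(31 + 2*45)) = √(-34 + 45*(31 + 90)) = √(-34 + 45*121) = √(-34 + 5445) = √5411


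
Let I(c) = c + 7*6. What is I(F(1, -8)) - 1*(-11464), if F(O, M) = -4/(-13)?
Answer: 149582/13 ≈ 11506.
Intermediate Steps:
F(O, M) = 4/13 (F(O, M) = -4*(-1/13) = 4/13)
I(c) = 42 + c (I(c) = c + 42 = 42 + c)
I(F(1, -8)) - 1*(-11464) = (42 + 4/13) - 1*(-11464) = 550/13 + 11464 = 149582/13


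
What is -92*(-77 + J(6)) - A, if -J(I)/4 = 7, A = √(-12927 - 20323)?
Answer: 9660 - 5*I*√1330 ≈ 9660.0 - 182.35*I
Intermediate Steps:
A = 5*I*√1330 (A = √(-33250) = 5*I*√1330 ≈ 182.35*I)
J(I) = -28 (J(I) = -4*7 = -28)
-92*(-77 + J(6)) - A = -92*(-77 - 28) - 5*I*√1330 = -92*(-105) - 5*I*√1330 = 9660 - 5*I*√1330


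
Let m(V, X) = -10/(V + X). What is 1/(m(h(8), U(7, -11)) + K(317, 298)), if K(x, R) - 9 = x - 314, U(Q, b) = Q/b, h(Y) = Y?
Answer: 81/862 ≈ 0.093968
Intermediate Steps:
K(x, R) = -305 + x (K(x, R) = 9 + (x - 314) = 9 + (-314 + x) = -305 + x)
1/(m(h(8), U(7, -11)) + K(317, 298)) = 1/(-10/(8 + 7/(-11)) + (-305 + 317)) = 1/(-10/(8 + 7*(-1/11)) + 12) = 1/(-10/(8 - 7/11) + 12) = 1/(-10/81/11 + 12) = 1/(-10*11/81 + 12) = 1/(-110/81 + 12) = 1/(862/81) = 81/862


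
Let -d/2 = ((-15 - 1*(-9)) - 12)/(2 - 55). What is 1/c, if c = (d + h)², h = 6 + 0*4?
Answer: 2809/79524 ≈ 0.035323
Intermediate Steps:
h = 6 (h = 6 + 0 = 6)
d = -36/53 (d = -2*((-15 - 1*(-9)) - 12)/(2 - 55) = -2*((-15 + 9) - 12)/(-53) = -2*(-6 - 12)*(-1)/53 = -(-36)*(-1)/53 = -2*18/53 = -36/53 ≈ -0.67924)
c = 79524/2809 (c = (-36/53 + 6)² = (282/53)² = 79524/2809 ≈ 28.310)
1/c = 1/(79524/2809) = 2809/79524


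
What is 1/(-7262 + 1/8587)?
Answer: -8587/62358793 ≈ -0.00013770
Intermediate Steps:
1/(-7262 + 1/8587) = 1/(-62358793/8587) = -8587/62358793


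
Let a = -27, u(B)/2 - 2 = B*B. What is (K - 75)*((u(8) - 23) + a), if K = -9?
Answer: -6888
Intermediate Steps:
u(B) = 4 + 2*B² (u(B) = 4 + 2*(B*B) = 4 + 2*B²)
(K - 75)*((u(8) - 23) + a) = (-9 - 75)*(((4 + 2*8²) - 23) - 27) = -84*(((4 + 2*64) - 23) - 27) = -84*(((4 + 128) - 23) - 27) = -84*((132 - 23) - 27) = -84*(109 - 27) = -84*82 = -6888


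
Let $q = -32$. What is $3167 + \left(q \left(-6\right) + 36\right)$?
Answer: $3395$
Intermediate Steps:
$3167 + \left(q \left(-6\right) + 36\right) = 3167 + \left(\left(-32\right) \left(-6\right) + 36\right) = 3167 + \left(192 + 36\right) = 3167 + 228 = 3395$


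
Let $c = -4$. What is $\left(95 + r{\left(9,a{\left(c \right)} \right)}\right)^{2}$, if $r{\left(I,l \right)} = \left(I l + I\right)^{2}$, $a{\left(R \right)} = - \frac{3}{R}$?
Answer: $\frac{30129121}{256} \approx 1.1769 \cdot 10^{5}$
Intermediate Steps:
$r{\left(I,l \right)} = \left(I + I l\right)^{2}$
$\left(95 + r{\left(9,a{\left(c \right)} \right)}\right)^{2} = \left(95 + 9^{2} \left(1 - \frac{3}{-4}\right)^{2}\right)^{2} = \left(95 + 81 \left(1 - - \frac{3}{4}\right)^{2}\right)^{2} = \left(95 + 81 \left(1 + \frac{3}{4}\right)^{2}\right)^{2} = \left(95 + 81 \left(\frac{7}{4}\right)^{2}\right)^{2} = \left(95 + 81 \cdot \frac{49}{16}\right)^{2} = \left(95 + \frac{3969}{16}\right)^{2} = \left(\frac{5489}{16}\right)^{2} = \frac{30129121}{256}$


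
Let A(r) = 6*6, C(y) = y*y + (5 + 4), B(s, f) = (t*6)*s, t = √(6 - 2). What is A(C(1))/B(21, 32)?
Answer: ⅐ ≈ 0.14286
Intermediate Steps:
t = 2 (t = √4 = 2)
B(s, f) = 12*s (B(s, f) = (2*6)*s = 12*s)
C(y) = 9 + y² (C(y) = y² + 9 = 9 + y²)
A(r) = 36
A(C(1))/B(21, 32) = 36/((12*21)) = 36/252 = 36*(1/252) = ⅐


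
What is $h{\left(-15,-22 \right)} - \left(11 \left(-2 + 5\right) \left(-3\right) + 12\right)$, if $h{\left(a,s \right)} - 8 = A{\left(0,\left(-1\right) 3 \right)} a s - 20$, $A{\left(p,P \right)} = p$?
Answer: $75$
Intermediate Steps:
$h{\left(a,s \right)} = -12$ ($h{\left(a,s \right)} = 8 + \left(0 a s - 20\right) = 8 - \left(20 + 0 s\right) = 8 + \left(0 - 20\right) = 8 - 20 = -12$)
$h{\left(-15,-22 \right)} - \left(11 \left(-2 + 5\right) \left(-3\right) + 12\right) = -12 - \left(11 \left(-2 + 5\right) \left(-3\right) + 12\right) = -12 - \left(11 \cdot 3 \left(-3\right) + 12\right) = -12 - \left(11 \left(-9\right) + 12\right) = -12 - \left(-99 + 12\right) = -12 - -87 = -12 + 87 = 75$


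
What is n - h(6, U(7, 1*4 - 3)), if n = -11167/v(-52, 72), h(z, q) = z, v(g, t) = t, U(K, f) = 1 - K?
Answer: -11599/72 ≈ -161.10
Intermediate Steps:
n = -11167/72 ≈ -155.10
n - h(6, U(7, 1*4 - 3)) = -11167/72 - 1*6 = -11167/72 - 6 = -11599/72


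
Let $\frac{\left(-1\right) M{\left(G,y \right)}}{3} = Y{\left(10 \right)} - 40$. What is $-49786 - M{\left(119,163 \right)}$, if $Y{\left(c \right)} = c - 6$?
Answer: $-49894$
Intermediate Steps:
$Y{\left(c \right)} = -6 + c$ ($Y{\left(c \right)} = c - 6 = -6 + c$)
$M{\left(G,y \right)} = 108$ ($M{\left(G,y \right)} = - 3 \left(\left(-6 + 10\right) - 40\right) = - 3 \left(4 - 40\right) = \left(-3\right) \left(-36\right) = 108$)
$-49786 - M{\left(119,163 \right)} = -49786 - 108 = -49894$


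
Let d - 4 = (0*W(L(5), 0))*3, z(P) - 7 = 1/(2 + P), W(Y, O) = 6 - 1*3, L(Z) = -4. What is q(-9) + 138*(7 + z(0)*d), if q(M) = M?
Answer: 5097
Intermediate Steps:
W(Y, O) = 3 (W(Y, O) = 6 - 3 = 3)
z(P) = 7 + 1/(2 + P)
d = 4 (d = 4 + (0*3)*3 = 4 + 0*3 = 4 + 0 = 4)
q(-9) + 138*(7 + z(0)*d) = -9 + 138*(7 + ((15 + 7*0)/(2 + 0))*4) = -9 + 138*(7 + ((15 + 0)/2)*4) = -9 + 138*(7 + ((½)*15)*4) = -9 + 138*(7 + (15/2)*4) = -9 + 138*(7 + 30) = -9 + 138*37 = -9 + 5106 = 5097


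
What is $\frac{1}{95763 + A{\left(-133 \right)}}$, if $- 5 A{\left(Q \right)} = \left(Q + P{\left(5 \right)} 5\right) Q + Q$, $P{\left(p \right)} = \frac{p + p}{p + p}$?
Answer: $\frac{5}{461924} \approx 1.0824 \cdot 10^{-5}$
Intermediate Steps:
$P{\left(p \right)} = 1$ ($P{\left(p \right)} = \frac{2 p}{2 p} = 2 p \frac{1}{2 p} = 1$)
$A{\left(Q \right)} = - \frac{Q}{5} - \frac{Q \left(5 + Q\right)}{5}$ ($A{\left(Q \right)} = - \frac{\left(Q + 1 \cdot 5\right) Q + Q}{5} = - \frac{\left(Q + 5\right) Q + Q}{5} = - \frac{\left(5 + Q\right) Q + Q}{5} = - \frac{Q \left(5 + Q\right) + Q}{5} = - \frac{Q + Q \left(5 + Q\right)}{5} = - \frac{Q}{5} - \frac{Q \left(5 + Q\right)}{5}$)
$\frac{1}{95763 + A{\left(-133 \right)}} = \frac{1}{95763 - - \frac{133 \left(6 - 133\right)}{5}} = \frac{1}{95763 - \left(- \frac{133}{5}\right) \left(-127\right)} = \frac{1}{95763 - \frac{16891}{5}} = \frac{1}{\frac{461924}{5}} = \frac{5}{461924}$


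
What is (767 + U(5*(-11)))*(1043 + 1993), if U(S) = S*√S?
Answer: 2328612 - 166980*I*√55 ≈ 2.3286e+6 - 1.2384e+6*I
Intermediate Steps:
U(S) = S^(3/2)
(767 + U(5*(-11)))*(1043 + 1993) = (767 + (5*(-11))^(3/2))*(1043 + 1993) = (767 + (-55)^(3/2))*3036 = (767 - 55*I*√55)*3036 = 2328612 - 166980*I*√55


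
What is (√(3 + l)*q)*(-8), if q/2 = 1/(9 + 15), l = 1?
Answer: -4/3 ≈ -1.3333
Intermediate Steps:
q = 1/12 (q = 2/(9 + 15) = 2/24 = 2*(1/24) = 1/12 ≈ 0.083333)
(√(3 + l)*q)*(-8) = (√(3 + 1)*(1/12))*(-8) = (√4*(1/12))*(-8) = (2*(1/12))*(-8) = (⅙)*(-8) = -4/3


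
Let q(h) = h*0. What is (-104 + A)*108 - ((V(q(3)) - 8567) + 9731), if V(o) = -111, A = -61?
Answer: -18873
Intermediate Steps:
q(h) = 0
(-104 + A)*108 - ((V(q(3)) - 8567) + 9731) = (-104 - 61)*108 - ((-111 - 8567) + 9731) = -165*108 - (-8678 + 9731) = -17820 - 1*1053 = -17820 - 1053 = -18873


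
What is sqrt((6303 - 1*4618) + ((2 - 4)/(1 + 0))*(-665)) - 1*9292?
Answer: -9292 + 3*sqrt(335) ≈ -9237.1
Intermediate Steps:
sqrt((6303 - 1*4618) + ((2 - 4)/(1 + 0))*(-665)) - 1*9292 = sqrt((6303 - 4618) - 2/1*(-665)) - 9292 = sqrt(1685 - 2*1*(-665)) - 9292 = sqrt(1685 - 2*(-665)) - 9292 = sqrt(1685 + 1330) - 9292 = sqrt(3015) - 9292 = 3*sqrt(335) - 9292 = -9292 + 3*sqrt(335)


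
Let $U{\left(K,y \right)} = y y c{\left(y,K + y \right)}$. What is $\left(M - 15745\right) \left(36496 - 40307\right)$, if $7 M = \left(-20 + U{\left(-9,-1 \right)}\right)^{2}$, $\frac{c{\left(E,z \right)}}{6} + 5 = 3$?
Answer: $\frac{416126901}{7} \approx 5.9447 \cdot 10^{7}$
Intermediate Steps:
$c{\left(E,z \right)} = -12$ ($c{\left(E,z \right)} = -30 + 6 \cdot 3 = -30 + 18 = -12$)
$U{\left(K,y \right)} = - 12 y^{2}$ ($U{\left(K,y \right)} = y y \left(-12\right) = y^{2} \left(-12\right) = - 12 y^{2}$)
$M = \frac{1024}{7}$ ($M = \frac{\left(-20 - 12 \left(-1\right)^{2}\right)^{2}}{7} = \frac{\left(-20 - 12\right)^{2}}{7} = \frac{\left(-32\right)^{2}}{7} = \frac{1}{7} \cdot 1024 = \frac{1024}{7} \approx 146.29$)
$\left(M - 15745\right) \left(36496 - 40307\right) = \left(\frac{1024}{7} - 15745\right) \left(36496 - 40307\right) = \left(- \frac{109191}{7}\right) \left(-3811\right) = \frac{416126901}{7}$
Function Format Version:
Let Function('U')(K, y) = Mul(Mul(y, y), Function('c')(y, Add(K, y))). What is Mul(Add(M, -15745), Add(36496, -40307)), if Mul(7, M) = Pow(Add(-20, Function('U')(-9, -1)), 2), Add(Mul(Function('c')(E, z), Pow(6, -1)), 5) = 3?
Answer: Rational(416126901, 7) ≈ 5.9447e+7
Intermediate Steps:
Function('c')(E, z) = -12 (Function('c')(E, z) = Add(-30, Mul(6, 3)) = Add(-30, 18) = -12)
Function('U')(K, y) = Mul(-12, Pow(y, 2)) (Function('U')(K, y) = Mul(Mul(y, y), -12) = Mul(Pow(y, 2), -12) = Mul(-12, Pow(y, 2)))
M = Rational(1024, 7) (M = Mul(Rational(1, 7), Pow(Add(-20, Mul(-12, Pow(-1, 2))), 2)) = Mul(Rational(1, 7), Pow(Add(-20, Mul(-12, 1)), 2)) = Mul(Rational(1, 7), Pow(Add(-20, -12), 2)) = Mul(Rational(1, 7), Pow(-32, 2)) = Mul(Rational(1, 7), 1024) = Rational(1024, 7) ≈ 146.29)
Mul(Add(M, -15745), Add(36496, -40307)) = Mul(Add(Rational(1024, 7), -15745), Add(36496, -40307)) = Mul(Rational(-109191, 7), -3811) = Rational(416126901, 7)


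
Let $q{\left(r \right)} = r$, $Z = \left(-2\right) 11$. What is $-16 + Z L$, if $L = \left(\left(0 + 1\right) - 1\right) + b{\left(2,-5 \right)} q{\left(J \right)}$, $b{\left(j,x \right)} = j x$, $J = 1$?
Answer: $204$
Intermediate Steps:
$Z = -22$
$L = -10$ ($L = \left(\left(0 + 1\right) - 1\right) + 2 \left(-5\right) 1 = \left(1 - 1\right) - 10 = 0 - 10 = -10$)
$-16 + Z L = -16 - -220 = -16 + 220 = 204$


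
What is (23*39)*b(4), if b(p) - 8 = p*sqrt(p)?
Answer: 14352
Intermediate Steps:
b(p) = 8 + p**(3/2) (b(p) = 8 + p*sqrt(p) = 8 + p**(3/2))
(23*39)*b(4) = (23*39)*(8 + 4**(3/2)) = 897*(8 + 8) = 897*16 = 14352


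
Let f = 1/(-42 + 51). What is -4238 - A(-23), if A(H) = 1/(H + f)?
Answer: -873019/206 ≈ -4238.0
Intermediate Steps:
f = ⅑ (f = 1/9 = ⅑ ≈ 0.11111)
A(H) = 1/(⅑ + H) (A(H) = 1/(H + ⅑) = 1/(⅑ + H))
-4238 - A(-23) = -4238 - 9/(1 + 9*(-23)) = -4238 - 9/(1 - 207) = -4238 - 9/(-206) = -4238 - 9*(-1)/206 = -4238 - 1*(-9/206) = -4238 + 9/206 = -873019/206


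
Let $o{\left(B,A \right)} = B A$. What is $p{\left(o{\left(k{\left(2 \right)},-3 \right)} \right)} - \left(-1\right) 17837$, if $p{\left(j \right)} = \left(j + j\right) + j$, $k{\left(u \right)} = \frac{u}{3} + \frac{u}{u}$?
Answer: $17822$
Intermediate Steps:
$k{\left(u \right)} = 1 + \frac{u}{3}$ ($k{\left(u \right)} = u \frac{1}{3} + 1 = \frac{u}{3} + 1 = 1 + \frac{u}{3}$)
$o{\left(B,A \right)} = A B$
$p{\left(j \right)} = 3 j$ ($p{\left(j \right)} = 2 j + j = 3 j$)
$p{\left(o{\left(k{\left(2 \right)},-3 \right)} \right)} - \left(-1\right) 17837 = 3 \left(- 3 \left(1 + \frac{1}{3} \cdot 2\right)\right) - \left(-1\right) 17837 = 3 \left(- 3 \left(1 + \frac{2}{3}\right)\right) - -17837 = 3 \left(\left(-3\right) \frac{5}{3}\right) + 17837 = 3 \left(-5\right) + 17837 = -15 + 17837 = 17822$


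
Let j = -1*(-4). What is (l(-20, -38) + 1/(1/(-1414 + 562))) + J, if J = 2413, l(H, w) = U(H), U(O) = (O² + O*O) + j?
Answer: 2365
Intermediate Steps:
j = 4
U(O) = 4 + 2*O² (U(O) = (O² + O*O) + 4 = (O² + O²) + 4 = 2*O² + 4 = 4 + 2*O²)
l(H, w) = 4 + 2*H²
(l(-20, -38) + 1/(1/(-1414 + 562))) + J = ((4 + 2*(-20)²) + 1/(1/(-1414 + 562))) + 2413 = ((4 + 2*400) + 1/(1/(-852))) + 2413 = ((4 + 800) + 1/(-1/852)) + 2413 = (804 - 852) + 2413 = -48 + 2413 = 2365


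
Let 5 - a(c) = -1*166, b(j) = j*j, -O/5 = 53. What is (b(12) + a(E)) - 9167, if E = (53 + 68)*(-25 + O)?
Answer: -8852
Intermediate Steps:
O = -265 (O = -5*53 = -265)
E = -35090 (E = (53 + 68)*(-25 - 265) = 121*(-290) = -35090)
b(j) = j**2
a(c) = 171 (a(c) = 5 - (-1)*166 = 5 - 1*(-166) = 5 + 166 = 171)
(b(12) + a(E)) - 9167 = (12**2 + 171) - 9167 = (144 + 171) - 9167 = 315 - 9167 = -8852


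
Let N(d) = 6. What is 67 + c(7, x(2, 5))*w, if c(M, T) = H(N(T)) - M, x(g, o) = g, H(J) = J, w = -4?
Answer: 71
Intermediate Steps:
c(M, T) = 6 - M
67 + c(7, x(2, 5))*w = 67 + (6 - 1*7)*(-4) = 67 + (6 - 7)*(-4) = 67 - 1*(-4) = 67 + 4 = 71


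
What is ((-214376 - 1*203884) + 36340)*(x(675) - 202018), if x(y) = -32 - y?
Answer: 77424732000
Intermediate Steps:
((-214376 - 1*203884) + 36340)*(x(675) - 202018) = ((-214376 - 1*203884) + 36340)*((-32 - 1*675) - 202018) = ((-214376 - 203884) + 36340)*((-32 - 675) - 202018) = (-418260 + 36340)*(-707 - 202018) = -381920*(-202725) = 77424732000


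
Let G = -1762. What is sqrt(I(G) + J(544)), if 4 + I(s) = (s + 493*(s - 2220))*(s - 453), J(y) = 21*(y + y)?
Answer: 2*sqrt(1088062441) ≈ 65972.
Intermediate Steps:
J(y) = 42*y (J(y) = 21*(2*y) = 42*y)
I(s) = -4 + (-1094460 + 494*s)*(-453 + s) (I(s) = -4 + (s + 493*(s - 2220))*(s - 453) = -4 + (s + 493*(-2220 + s))*(-453 + s) = -4 + (s + (-1094460 + 493*s))*(-453 + s) = -4 + (-1094460 + 494*s)*(-453 + s))
sqrt(I(G) + J(544)) = sqrt((495790376 - 1318242*(-1762) + 494*(-1762)**2) + 42*544) = sqrt((495790376 + 2322742404 + 494*3104644) + 22848) = sqrt((495790376 + 2322742404 + 1533694136) + 22848) = sqrt(4352226916 + 22848) = sqrt(4352249764) = 2*sqrt(1088062441)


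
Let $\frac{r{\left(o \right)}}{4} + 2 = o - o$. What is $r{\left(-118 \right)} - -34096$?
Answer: $34088$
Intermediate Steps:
$r{\left(o \right)} = -8$ ($r{\left(o \right)} = -8 + 4 \left(o - o\right) = -8 + 4 \cdot 0 = -8 + 0 = -8$)
$r{\left(-118 \right)} - -34096 = -8 - -34096 = -8 + 34096 = 34088$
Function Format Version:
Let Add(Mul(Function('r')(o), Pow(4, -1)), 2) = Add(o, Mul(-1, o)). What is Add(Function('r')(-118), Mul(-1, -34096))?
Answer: 34088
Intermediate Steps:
Function('r')(o) = -8 (Function('r')(o) = Add(-8, Mul(4, Add(o, Mul(-1, o)))) = Add(-8, Mul(4, 0)) = Add(-8, 0) = -8)
Add(Function('r')(-118), Mul(-1, -34096)) = Add(-8, Mul(-1, -34096)) = Add(-8, 34096) = 34088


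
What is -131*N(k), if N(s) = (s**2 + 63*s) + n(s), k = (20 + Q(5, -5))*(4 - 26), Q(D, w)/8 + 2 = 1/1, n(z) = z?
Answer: -6916800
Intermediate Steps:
Q(D, w) = -8 (Q(D, w) = -16 + 8/1 = -16 + 8*1 = -16 + 8 = -8)
k = -264 (k = (20 - 8)*(4 - 26) = 12*(-22) = -264)
N(s) = s**2 + 64*s (N(s) = (s**2 + 63*s) + s = s**2 + 64*s)
-131*N(k) = -(-34584)*(64 - 264) = -(-34584)*(-200) = -131*52800 = -6916800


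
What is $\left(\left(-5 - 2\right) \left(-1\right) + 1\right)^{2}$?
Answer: $64$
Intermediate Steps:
$\left(\left(-5 - 2\right) \left(-1\right) + 1\right)^{2} = \left(\left(-7\right) \left(-1\right) + 1\right)^{2} = \left(7 + 1\right)^{2} = 8^{2} = 64$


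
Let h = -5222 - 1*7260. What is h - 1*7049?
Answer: -19531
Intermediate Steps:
h = -12482 (h = -5222 - 7260 = -12482)
h - 1*7049 = -12482 - 1*7049 = -12482 - 7049 = -19531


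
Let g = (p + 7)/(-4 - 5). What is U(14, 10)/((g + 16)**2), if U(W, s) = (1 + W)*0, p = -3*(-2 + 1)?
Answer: 0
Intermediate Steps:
p = 3 (p = -3*(-1) = 3)
U(W, s) = 0
g = -10/9 (g = (3 + 7)/(-4 - 5) = 10/(-9) = 10*(-1/9) = -10/9 ≈ -1.1111)
U(14, 10)/((g + 16)**2) = 0/((-10/9 + 16)**2) = 0/((134/9)**2) = 0/(17956/81) = 0*(81/17956) = 0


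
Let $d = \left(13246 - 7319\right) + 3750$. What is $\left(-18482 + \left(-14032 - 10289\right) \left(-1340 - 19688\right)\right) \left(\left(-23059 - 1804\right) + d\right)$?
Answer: $-7766173642116$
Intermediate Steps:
$d = 9677$ ($d = 5927 + 3750 = 9677$)
$\left(-18482 + \left(-14032 - 10289\right) \left(-1340 - 19688\right)\right) \left(\left(-23059 - 1804\right) + d\right) = \left(-18482 + \left(-14032 - 10289\right) \left(-1340 - 19688\right)\right) \left(\left(-23059 - 1804\right) + 9677\right) = \left(-18482 - -511421988\right) \left(-24863 + 9677\right) = \left(-18482 + 511421988\right) \left(-15186\right) = 511403506 \left(-15186\right) = -7766173642116$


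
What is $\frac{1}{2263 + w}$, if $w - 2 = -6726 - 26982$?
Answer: $- \frac{1}{31443} \approx -3.1804 \cdot 10^{-5}$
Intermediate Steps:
$w = -33706$ ($w = 2 - 33708 = -33706$)
$\frac{1}{2263 + w} = \frac{1}{2263 - 33706} = \frac{1}{-31443} = - \frac{1}{31443}$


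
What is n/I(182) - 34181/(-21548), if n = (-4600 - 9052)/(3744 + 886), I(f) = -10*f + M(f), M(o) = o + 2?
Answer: 32400538797/20402400580 ≈ 1.5881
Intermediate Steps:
M(o) = 2 + o
I(f) = 2 - 9*f (I(f) = -10*f + (2 + f) = 2 - 9*f)
n = -6826/2315 (n = -13652/4630 = -13652*1/4630 = -6826/2315 ≈ -2.9486)
n/I(182) - 34181/(-21548) = -6826/(2315*(2 - 9*182)) - 34181/(-21548) = -6826/(2315*(2 - 1638)) - 34181*(-1/21548) = -6826/2315/(-1636) + 34181/21548 = -6826/2315*(-1/1636) + 34181/21548 = 3413/1893670 + 34181/21548 = 32400538797/20402400580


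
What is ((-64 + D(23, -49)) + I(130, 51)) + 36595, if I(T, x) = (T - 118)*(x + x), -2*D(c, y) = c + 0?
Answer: 75487/2 ≈ 37744.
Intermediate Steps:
D(c, y) = -c/2 (D(c, y) = -(c + 0)/2 = -c/2)
I(T, x) = 2*x*(-118 + T) (I(T, x) = (-118 + T)*(2*x) = 2*x*(-118 + T))
((-64 + D(23, -49)) + I(130, 51)) + 36595 = ((-64 - ½*23) + 2*51*(-118 + 130)) + 36595 = ((-64 - 23/2) + 2*51*12) + 36595 = (-151/2 + 1224) + 36595 = 2297/2 + 36595 = 75487/2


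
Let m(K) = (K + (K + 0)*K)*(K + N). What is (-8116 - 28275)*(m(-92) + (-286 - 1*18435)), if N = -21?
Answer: 35108471987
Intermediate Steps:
m(K) = (-21 + K)*(K + K²) (m(K) = (K + (K + 0)*K)*(K - 21) = (K + K*K)*(-21 + K) = (K + K²)*(-21 + K) = (-21 + K)*(K + K²))
(-8116 - 28275)*(m(-92) + (-286 - 1*18435)) = (-8116 - 28275)*(-92*(-21 + (-92)² - 20*(-92)) + (-286 - 1*18435)) = -36391*(-92*(-21 + 8464 + 1840) + (-286 - 18435)) = -36391*(-92*10283 - 18721) = -36391*(-946036 - 18721) = -36391*(-964757) = 35108471987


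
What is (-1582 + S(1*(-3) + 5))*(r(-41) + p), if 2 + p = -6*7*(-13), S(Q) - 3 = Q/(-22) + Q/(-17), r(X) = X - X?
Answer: -9449984/11 ≈ -8.5909e+5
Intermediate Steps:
r(X) = 0
S(Q) = 3 - 39*Q/374 (S(Q) = 3 + (Q/(-22) + Q/(-17)) = 3 + (Q*(-1/22) + Q*(-1/17)) = 3 + (-Q/22 - Q/17) = 3 - 39*Q/374)
p = 544 (p = -2 - 6*7*(-13) = -2 - 42*(-13) = -2 + 546 = 544)
(-1582 + S(1*(-3) + 5))*(r(-41) + p) = (-1582 + (3 - 39*(1*(-3) + 5)/374))*(0 + 544) = (-1582 + (3 - 39*(-3 + 5)/374))*544 = (-1582 + (3 - 39/374*2))*544 = (-1582 + (3 - 39/187))*544 = (-1582 + 522/187)*544 = -295312/187*544 = -9449984/11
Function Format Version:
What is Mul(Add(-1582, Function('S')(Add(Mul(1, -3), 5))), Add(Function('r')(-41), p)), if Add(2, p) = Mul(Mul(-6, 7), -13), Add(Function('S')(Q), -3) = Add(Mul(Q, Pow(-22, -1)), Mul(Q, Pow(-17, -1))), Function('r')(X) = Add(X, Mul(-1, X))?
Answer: Rational(-9449984, 11) ≈ -8.5909e+5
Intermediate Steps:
Function('r')(X) = 0
Function('S')(Q) = Add(3, Mul(Rational(-39, 374), Q)) (Function('S')(Q) = Add(3, Add(Mul(Q, Pow(-22, -1)), Mul(Q, Pow(-17, -1)))) = Add(3, Add(Mul(Q, Rational(-1, 22)), Mul(Q, Rational(-1, 17)))) = Add(3, Add(Mul(Rational(-1, 22), Q), Mul(Rational(-1, 17), Q))) = Add(3, Mul(Rational(-39, 374), Q)))
p = 544 (p = Add(-2, Mul(Mul(-6, 7), -13)) = Add(-2, Mul(-42, -13)) = Add(-2, 546) = 544)
Mul(Add(-1582, Function('S')(Add(Mul(1, -3), 5))), Add(Function('r')(-41), p)) = Mul(Add(-1582, Add(3, Mul(Rational(-39, 374), Add(Mul(1, -3), 5)))), Add(0, 544)) = Mul(Add(-1582, Add(3, Mul(Rational(-39, 374), Add(-3, 5)))), 544) = Mul(Add(-1582, Add(3, Mul(Rational(-39, 374), 2))), 544) = Mul(Add(-1582, Add(3, Rational(-39, 187))), 544) = Mul(Add(-1582, Rational(522, 187)), 544) = Mul(Rational(-295312, 187), 544) = Rational(-9449984, 11)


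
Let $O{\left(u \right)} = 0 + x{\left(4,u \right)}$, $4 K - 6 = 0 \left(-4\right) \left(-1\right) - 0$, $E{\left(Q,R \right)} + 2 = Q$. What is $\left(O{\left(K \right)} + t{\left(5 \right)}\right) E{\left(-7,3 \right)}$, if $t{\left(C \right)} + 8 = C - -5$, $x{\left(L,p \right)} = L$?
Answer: $-54$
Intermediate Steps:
$E{\left(Q,R \right)} = -2 + Q$
$K = \frac{3}{2}$ ($K = \frac{3}{2} + \frac{0 \left(-4\right) \left(-1\right) - 0}{4} = \frac{3}{2} + \frac{0 \left(-1\right) + 0}{4} = \frac{3}{2} + \frac{0 + 0}{4} = \frac{3}{2} + \frac{1}{4} \cdot 0 = \frac{3}{2} + 0 = \frac{3}{2} \approx 1.5$)
$t{\left(C \right)} = -3 + C$ ($t{\left(C \right)} = -8 + \left(C - -5\right) = -8 + \left(C + 5\right) = -8 + \left(5 + C\right) = -3 + C$)
$O{\left(u \right)} = 4$ ($O{\left(u \right)} = 0 + 4 = 4$)
$\left(O{\left(K \right)} + t{\left(5 \right)}\right) E{\left(-7,3 \right)} = \left(4 + \left(-3 + 5\right)\right) \left(-2 - 7\right) = \left(4 + 2\right) \left(-9\right) = 6 \left(-9\right) = -54$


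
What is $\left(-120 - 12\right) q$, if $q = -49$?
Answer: $6468$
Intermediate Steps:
$\left(-120 - 12\right) q = \left(-120 - 12\right) \left(-49\right) = \left(-132\right) \left(-49\right) = 6468$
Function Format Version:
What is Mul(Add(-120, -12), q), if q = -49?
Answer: 6468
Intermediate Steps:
Mul(Add(-120, -12), q) = Mul(Add(-120, -12), -49) = Mul(-132, -49) = 6468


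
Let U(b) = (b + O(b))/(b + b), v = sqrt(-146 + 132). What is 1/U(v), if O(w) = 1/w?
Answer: 28/13 ≈ 2.1538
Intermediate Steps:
v = I*sqrt(14) (v = sqrt(-14) = I*sqrt(14) ≈ 3.7417*I)
U(b) = (b + 1/b)/(2*b) (U(b) = (b + 1/b)/(b + b) = (b + 1/b)/((2*b)) = (b + 1/b)*(1/(2*b)) = (b + 1/b)/(2*b))
1/U(v) = 1/((1 + (I*sqrt(14))**2)/(2*(I*sqrt(14))**2)) = 1/((1/2)*(-1/14)*(1 - 14)) = 1/((1/2)*(-1/14)*(-13)) = 1/(13/28) = 28/13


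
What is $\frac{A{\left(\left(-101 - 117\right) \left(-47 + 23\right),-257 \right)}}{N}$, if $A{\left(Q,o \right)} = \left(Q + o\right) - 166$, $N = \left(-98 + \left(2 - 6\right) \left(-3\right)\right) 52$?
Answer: $- \frac{4809}{4472} \approx -1.0754$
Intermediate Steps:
$N = -4472$ ($N = \left(-98 - -12\right) 52 = \left(-98 + 12\right) 52 = \left(-86\right) 52 = -4472$)
$A{\left(Q,o \right)} = -166 + Q + o$ ($A{\left(Q,o \right)} = \left(Q + o\right) - 166 = -166 + Q + o$)
$\frac{A{\left(\left(-101 - 117\right) \left(-47 + 23\right),-257 \right)}}{N} = \frac{-166 + \left(-101 - 117\right) \left(-47 + 23\right) - 257}{-4472} = \left(-166 - -5232 - 257\right) \left(- \frac{1}{4472}\right) = \left(-166 + 5232 - 257\right) \left(- \frac{1}{4472}\right) = 4809 \left(- \frac{1}{4472}\right) = - \frac{4809}{4472}$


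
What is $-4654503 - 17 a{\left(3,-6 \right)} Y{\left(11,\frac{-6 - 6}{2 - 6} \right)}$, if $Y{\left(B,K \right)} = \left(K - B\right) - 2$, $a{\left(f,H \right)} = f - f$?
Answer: $-4654503$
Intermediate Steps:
$a{\left(f,H \right)} = 0$
$Y{\left(B,K \right)} = -2 + K - B$ ($Y{\left(B,K \right)} = \left(K - B\right) - 2 = -2 + K - B$)
$-4654503 - 17 a{\left(3,-6 \right)} Y{\left(11,\frac{-6 - 6}{2 - 6} \right)} = -4654503 - 17 \cdot 0 \left(-2 + \frac{-6 - 6}{2 - 6} - 11\right) = -4654503 - 0 \left(-2 - \frac{12}{-4} - 11\right) = -4654503 - 0 \left(-2 - -3 - 11\right) = -4654503 - 0 \left(-2 + 3 - 11\right) = -4654503 - 0 \left(-10\right) = -4654503 - 0 = -4654503 + 0 = -4654503$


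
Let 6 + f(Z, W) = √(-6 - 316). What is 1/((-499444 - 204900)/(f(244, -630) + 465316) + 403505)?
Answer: 43681955142476235/17625821187990213052243 - 352172*I*√322/17625821187990213052243 ≈ 2.4783e-6 - 3.5854e-16*I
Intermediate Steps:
f(Z, W) = -6 + I*√322 (f(Z, W) = -6 + √(-6 - 316) = -6 + √(-322) = -6 + I*√322)
1/((-499444 - 204900)/(f(244, -630) + 465316) + 403505) = 1/((-499444 - 204900)/((-6 + I*√322) + 465316) + 403505) = 1/(-704344/(465310 + I*√322) + 403505) = 1/(403505 - 704344/(465310 + I*√322))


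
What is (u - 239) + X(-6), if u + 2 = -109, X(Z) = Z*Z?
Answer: -314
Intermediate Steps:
X(Z) = Z²
u = -111 (u = -2 - 109 = -111)
(u - 239) + X(-6) = (-111 - 239) + (-6)² = -350 + 36 = -314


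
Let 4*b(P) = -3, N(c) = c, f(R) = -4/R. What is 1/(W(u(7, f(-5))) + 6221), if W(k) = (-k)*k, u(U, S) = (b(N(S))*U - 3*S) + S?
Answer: 400/2469631 ≈ 0.00016197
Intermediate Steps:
b(P) = -3/4 (b(P) = (1/4)*(-3) = -3/4)
u(U, S) = -2*S - 3*U/4 (u(U, S) = (-3*U/4 - 3*S) + S = (-3*S - 3*U/4) + S = -2*S - 3*U/4)
W(k) = -k**2
1/(W(u(7, f(-5))) + 6221) = 1/(-(-(-8)/(-5) - 3/4*7)**2 + 6221) = 1/(-(-(-8)*(-1)/5 - 21/4)**2 + 6221) = 1/(-(-2*4/5 - 21/4)**2 + 6221) = 1/(-(-8/5 - 21/4)**2 + 6221) = 1/(-(-137/20)**2 + 6221) = 1/(-1*18769/400 + 6221) = 1/(-18769/400 + 6221) = 1/(2469631/400) = 400/2469631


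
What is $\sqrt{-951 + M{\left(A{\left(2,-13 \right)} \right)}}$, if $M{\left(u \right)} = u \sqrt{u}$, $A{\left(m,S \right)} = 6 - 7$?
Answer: $\sqrt{-951 - i} \approx 0.0162 - 30.838 i$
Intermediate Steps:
$A{\left(m,S \right)} = -1$
$M{\left(u \right)} = u^{\frac{3}{2}}$
$\sqrt{-951 + M{\left(A{\left(2,-13 \right)} \right)}} = \sqrt{-951 + \left(-1\right)^{\frac{3}{2}}} = \sqrt{-951 - i}$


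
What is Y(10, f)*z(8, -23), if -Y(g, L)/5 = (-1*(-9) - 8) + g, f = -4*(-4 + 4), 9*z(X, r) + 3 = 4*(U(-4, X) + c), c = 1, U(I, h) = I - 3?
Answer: 165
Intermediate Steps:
U(I, h) = -3 + I
z(X, r) = -3 (z(X, r) = -⅓ + (4*((-3 - 4) + 1))/9 = -⅓ + (4*(-7 + 1))/9 = -⅓ + (4*(-6))/9 = -⅓ + (⅑)*(-24) = -⅓ - 8/3 = -3)
f = 0 (f = -4*0 = 0)
Y(g, L) = -5 - 5*g (Y(g, L) = -5*((-1*(-9) - 8) + g) = -5*((9 - 8) + g) = -5*(1 + g) = -5 - 5*g)
Y(10, f)*z(8, -23) = (-5 - 5*10)*(-3) = (-5 - 50)*(-3) = -55*(-3) = 165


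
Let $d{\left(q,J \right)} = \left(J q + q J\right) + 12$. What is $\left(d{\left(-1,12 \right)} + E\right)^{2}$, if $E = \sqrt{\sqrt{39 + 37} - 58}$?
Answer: $\left(12 - i \sqrt{2} \sqrt{29 - \sqrt{19}}\right)^{2} \approx 94.718 - 168.48 i$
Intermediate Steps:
$d{\left(q,J \right)} = 12 + 2 J q$ ($d{\left(q,J \right)} = \left(J q + J q\right) + 12 = 2 J q + 12 = 12 + 2 J q$)
$E = \sqrt{-58 + 2 \sqrt{19}}$ ($E = \sqrt{\sqrt{76} - 58} = \sqrt{2 \sqrt{19} - 58} = \sqrt{-58 + 2 \sqrt{19}} \approx 7.0201 i$)
$\left(d{\left(-1,12 \right)} + E\right)^{2} = \left(\left(12 + 2 \cdot 12 \left(-1\right)\right) + \sqrt{-58 + 2 \sqrt{19}}\right)^{2} = \left(\left(12 - 24\right) + \sqrt{-58 + 2 \sqrt{19}}\right)^{2} = \left(-12 + \sqrt{-58 + 2 \sqrt{19}}\right)^{2}$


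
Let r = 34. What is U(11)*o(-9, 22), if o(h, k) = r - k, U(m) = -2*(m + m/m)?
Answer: -288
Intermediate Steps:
U(m) = -2 - 2*m (U(m) = -2*(m + 1) = -2*(1 + m) = -2 - 2*m)
o(h, k) = 34 - k
U(11)*o(-9, 22) = (-2 - 2*11)*(34 - 1*22) = (-2 - 22)*(34 - 22) = -24*12 = -288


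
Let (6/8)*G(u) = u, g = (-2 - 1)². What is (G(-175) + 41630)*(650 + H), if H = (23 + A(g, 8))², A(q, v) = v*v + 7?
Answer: 392688780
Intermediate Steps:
g = 9 (g = (-3)² = 9)
A(q, v) = 7 + v² (A(q, v) = v² + 7 = 7 + v²)
G(u) = 4*u/3
H = 8836 (H = (23 + (7 + 8²))² = (23 + (7 + 64))² = (23 + 71)² = 94² = 8836)
(G(-175) + 41630)*(650 + H) = ((4/3)*(-175) + 41630)*(650 + 8836) = (-700/3 + 41630)*9486 = (124190/3)*9486 = 392688780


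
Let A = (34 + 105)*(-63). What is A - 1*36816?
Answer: -45573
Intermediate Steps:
A = -8757 (A = 139*(-63) = -8757)
A - 1*36816 = -8757 - 1*36816 = -8757 - 36816 = -45573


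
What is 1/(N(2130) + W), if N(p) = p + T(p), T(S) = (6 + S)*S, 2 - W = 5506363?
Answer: -1/954551 ≈ -1.0476e-6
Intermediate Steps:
W = -5506361 (W = 2 - 1*5506363 = 2 - 5506363 = -5506361)
T(S) = S*(6 + S)
N(p) = p + p*(6 + p)
1/(N(2130) + W) = 1/(2130*(7 + 2130) - 5506361) = 1/(2130*2137 - 5506361) = 1/(4551810 - 5506361) = 1/(-954551) = -1/954551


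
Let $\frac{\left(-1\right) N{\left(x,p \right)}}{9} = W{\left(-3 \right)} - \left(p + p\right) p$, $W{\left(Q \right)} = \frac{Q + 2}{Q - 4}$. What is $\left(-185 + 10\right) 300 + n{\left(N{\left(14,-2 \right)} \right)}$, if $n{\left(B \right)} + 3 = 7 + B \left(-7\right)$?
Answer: $-52991$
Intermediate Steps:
$W{\left(Q \right)} = \frac{2 + Q}{-4 + Q}$
$N{\left(x,p \right)} = - \frac{9}{7} + 18 p^{2}$ ($N{\left(x,p \right)} = - 9 \left(\frac{2 - 3}{-4 - 3} - \left(p + p\right) p\right) = - 9 \left(\frac{1}{-7} \left(-1\right) - 2 p p\right) = - 9 \left(\left(- \frac{1}{7}\right) \left(-1\right) - 2 p^{2}\right) = - 9 \left(\frac{1}{7} - 2 p^{2}\right) = - \frac{9}{7} + 18 p^{2}$)
$n{\left(B \right)} = 4 - 7 B$ ($n{\left(B \right)} = -3 + \left(7 + B \left(-7\right)\right) = -3 - \left(-7 + 7 B\right) = 4 - 7 B$)
$\left(-185 + 10\right) 300 + n{\left(N{\left(14,-2 \right)} \right)} = \left(-185 + 10\right) 300 + \left(4 - 7 \left(- \frac{9}{7} + 18 \left(-2\right)^{2}\right)\right) = \left(-175\right) 300 + \left(4 - 7 \left(- \frac{9}{7} + 18 \cdot 4\right)\right) = -52500 + \left(4 - 7 \left(- \frac{9}{7} + 72\right)\right) = -52500 + \left(4 - 495\right) = -52500 - 491 = -52991$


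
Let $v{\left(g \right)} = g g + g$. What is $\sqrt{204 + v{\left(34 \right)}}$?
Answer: $\sqrt{1394} \approx 37.336$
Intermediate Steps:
$v{\left(g \right)} = g + g^{2}$ ($v{\left(g \right)} = g^{2} + g = g + g^{2}$)
$\sqrt{204 + v{\left(34 \right)}} = \sqrt{204 + 34 \left(1 + 34\right)} = \sqrt{204 + 34 \cdot 35} = \sqrt{204 + 1190} = \sqrt{1394}$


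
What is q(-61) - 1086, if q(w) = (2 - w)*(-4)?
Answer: -1338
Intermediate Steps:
q(w) = -8 + 4*w
q(-61) - 1086 = (-8 + 4*(-61)) - 1086 = (-8 - 244) - 1086 = -252 - 1086 = -1338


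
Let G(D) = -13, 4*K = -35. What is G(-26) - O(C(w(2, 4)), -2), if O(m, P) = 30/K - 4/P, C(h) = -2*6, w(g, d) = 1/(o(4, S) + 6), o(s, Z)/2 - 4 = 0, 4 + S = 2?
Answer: -81/7 ≈ -11.571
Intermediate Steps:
K = -35/4 (K = (¼)*(-35) = -35/4 ≈ -8.7500)
S = -2 (S = -4 + 2 = -2)
o(s, Z) = 8 (o(s, Z) = 8 + 2*0 = 8 + 0 = 8)
w(g, d) = 1/14 (w(g, d) = 1/(8 + 6) = 1/14)
C(h) = -12
O(m, P) = -24/7 - 4/P (O(m, P) = 30/(-35/4) - 4/P = 30*(-4/35) - 4/P = -24/7 - 4/P)
G(-26) - O(C(w(2, 4)), -2) = -13 - (-24/7 - 4/(-2)) = -13 - (-24/7 - 4*(-½)) = -13 - (-24/7 + 2) = -13 - 1*(-10/7) = -13 + 10/7 = -81/7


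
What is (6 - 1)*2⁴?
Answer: 80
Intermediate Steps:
(6 - 1)*2⁴ = 5*16 = 80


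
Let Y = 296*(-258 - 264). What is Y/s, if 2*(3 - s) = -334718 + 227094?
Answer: -154512/53815 ≈ -2.8712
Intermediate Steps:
s = 53815 (s = 3 - (-334718 + 227094)/2 = 3 - ½*(-107624) = 3 + 53812 = 53815)
Y = -154512 (Y = 296*(-522) = -154512)
Y/s = -154512/53815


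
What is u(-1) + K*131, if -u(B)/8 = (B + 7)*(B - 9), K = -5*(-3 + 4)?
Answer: -175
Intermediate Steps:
K = -5 (K = -5*1 = -5)
u(B) = -8*(-9 + B)*(7 + B) (u(B) = -8*(B + 7)*(B - 9) = -8*(7 + B)*(-9 + B) = -8*(-9 + B)*(7 + B))
u(-1) + K*131 = (504 - 8*(-1)² + 16*(-1)) - 5*131 = (504 - 8*1 - 16) - 655 = (504 - 8 - 16) - 655 = 480 - 655 = -175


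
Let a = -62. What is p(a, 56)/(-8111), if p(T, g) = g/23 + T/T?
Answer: -79/186553 ≈ -0.00042347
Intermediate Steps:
p(T, g) = 1 + g/23 (p(T, g) = g*(1/23) + 1 = g/23 + 1 = 1 + g/23)
p(a, 56)/(-8111) = (1 + (1/23)*56)/(-8111) = (1 + 56/23)*(-1/8111) = (79/23)*(-1/8111) = -79/186553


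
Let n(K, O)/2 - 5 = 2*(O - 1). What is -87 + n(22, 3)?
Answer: -69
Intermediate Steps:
n(K, O) = 6 + 4*O (n(K, O) = 10 + 2*(2*(O - 1)) = 10 + 2*(2*(-1 + O)) = 10 + 2*(-2 + 2*O) = 10 + (-4 + 4*O) = 6 + 4*O)
-87 + n(22, 3) = -87 + (6 + 4*3) = -87 + (6 + 12) = -87 + 18 = -69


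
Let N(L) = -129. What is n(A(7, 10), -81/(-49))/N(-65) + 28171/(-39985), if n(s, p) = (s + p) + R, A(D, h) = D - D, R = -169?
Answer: 13618919/22976835 ≈ 0.59272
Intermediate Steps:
A(D, h) = 0
n(s, p) = -169 + p + s (n(s, p) = (s + p) - 169 = (p + s) - 169 = -169 + p + s)
n(A(7, 10), -81/(-49))/N(-65) + 28171/(-39985) = (-169 - 81/(-49) + 0)/(-129) + 28171/(-39985) = (-169 - 81*(-1/49) + 0)*(-1/129) + 28171*(-1/39985) = (-169 + 81/49 + 0)*(-1/129) - 2561/3635 = -8200/49*(-1/129) - 2561/3635 = 8200/6321 - 2561/3635 = 13618919/22976835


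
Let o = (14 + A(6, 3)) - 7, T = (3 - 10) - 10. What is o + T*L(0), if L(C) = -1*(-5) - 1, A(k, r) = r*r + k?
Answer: -46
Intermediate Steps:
A(k, r) = k + r² (A(k, r) = r² + k = k + r²)
L(C) = 4 (L(C) = 5 - 1 = 4)
T = -17 (T = -7 - 10 = -17)
o = 22 (o = (14 + (6 + 3²)) - 7 = (14 + (6 + 9)) - 7 = (14 + 15) - 7 = 29 - 7 = 22)
o + T*L(0) = 22 - 17*4 = 22 - 68 = -46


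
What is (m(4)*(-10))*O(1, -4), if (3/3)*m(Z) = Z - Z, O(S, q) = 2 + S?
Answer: 0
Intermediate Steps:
m(Z) = 0 (m(Z) = Z - Z = 0)
(m(4)*(-10))*O(1, -4) = (0*(-10))*(2 + 1) = 0*3 = 0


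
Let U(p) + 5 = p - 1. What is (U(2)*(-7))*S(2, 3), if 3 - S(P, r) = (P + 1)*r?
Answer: -168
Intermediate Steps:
U(p) = -6 + p (U(p) = -5 + (p - 1) = -5 + (-1 + p) = -6 + p)
S(P, r) = 3 - r*(1 + P) (S(P, r) = 3 - (P + 1)*r = 3 - (1 + P)*r = 3 - r*(1 + P))
(U(2)*(-7))*S(2, 3) = ((-6 + 2)*(-7))*(3 - 1*3 - 1*2*3) = (-4*(-7))*(3 - 3 - 6) = 28*(-6) = -168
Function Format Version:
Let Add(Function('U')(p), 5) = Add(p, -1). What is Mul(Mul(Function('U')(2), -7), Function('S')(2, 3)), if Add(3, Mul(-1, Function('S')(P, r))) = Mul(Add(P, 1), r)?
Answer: -168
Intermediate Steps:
Function('U')(p) = Add(-6, p) (Function('U')(p) = Add(-5, Add(p, -1)) = Add(-5, Add(-1, p)) = Add(-6, p))
Function('S')(P, r) = Add(3, Mul(-1, r, Add(1, P))) (Function('S')(P, r) = Add(3, Mul(-1, Mul(Add(P, 1), r))) = Add(3, Mul(-1, Mul(Add(1, P), r))) = Add(3, Mul(-1, Mul(r, Add(1, P)))) = Add(3, Mul(-1, r, Add(1, P))))
Mul(Mul(Function('U')(2), -7), Function('S')(2, 3)) = Mul(Mul(Add(-6, 2), -7), Add(3, Mul(-1, 3), Mul(-1, 2, 3))) = Mul(Mul(-4, -7), Add(3, -3, -6)) = Mul(28, -6) = -168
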